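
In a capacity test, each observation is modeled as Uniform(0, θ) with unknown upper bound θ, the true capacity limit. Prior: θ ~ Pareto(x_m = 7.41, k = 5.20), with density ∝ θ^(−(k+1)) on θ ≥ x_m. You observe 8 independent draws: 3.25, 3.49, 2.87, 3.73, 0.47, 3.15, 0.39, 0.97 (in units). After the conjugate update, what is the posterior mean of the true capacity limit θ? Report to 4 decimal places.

8.0174

A Pareto(scale x_m, shape k) prior on the upper bound θ of Uniform(0, θ) is conjugate: posterior is Pareto(max(x_m, max xᵢ), k + n).
Sample maximum = 3.73; prior scale x_m = 7.41 → posterior scale = max = 7.41.
Posterior shape = 5.20 + 8 = 13.20.
E[θ|data] = k·x_m/(k−1) = 13.20·7.41/12.20 = 8.0174.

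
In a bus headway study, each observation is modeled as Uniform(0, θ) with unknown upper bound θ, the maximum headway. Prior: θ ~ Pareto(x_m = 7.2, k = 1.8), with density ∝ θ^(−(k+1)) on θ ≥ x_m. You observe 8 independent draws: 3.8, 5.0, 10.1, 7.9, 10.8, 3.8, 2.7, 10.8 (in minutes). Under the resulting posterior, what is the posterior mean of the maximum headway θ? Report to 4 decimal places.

12.0273

A Pareto(scale x_m, shape k) prior on the upper bound θ of Uniform(0, θ) is conjugate: posterior is Pareto(max(x_m, max xᵢ), k + n).
Sample maximum = 10.8; prior scale x_m = 7.2 → posterior scale = max = 10.8.
Posterior shape = 1.8 + 8 = 9.8.
E[θ|data] = k·x_m/(k−1) = 9.8·10.8/8.8 = 12.0273.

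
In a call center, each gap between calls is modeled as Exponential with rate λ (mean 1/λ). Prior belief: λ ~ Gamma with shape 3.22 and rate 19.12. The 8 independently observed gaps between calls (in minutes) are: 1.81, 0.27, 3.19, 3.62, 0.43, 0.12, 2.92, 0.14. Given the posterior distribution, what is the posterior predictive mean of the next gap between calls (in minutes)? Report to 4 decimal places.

With a Gamma(shape α, rate β) prior on the exponential rate λ, the posterior after n observations with total T = Σxᵢ is Gamma(α+n, β+T).
Sum of observations T = 12.50 minutes; n = 8.
Posterior: Gamma(3.22+8, 19.12+12.50) = Gamma(11.22, 31.62).
The predictive distribution for the next observation is Lomax; its mean is β/(α−1) = 31.62/10.22 = 3.0939.

3.0939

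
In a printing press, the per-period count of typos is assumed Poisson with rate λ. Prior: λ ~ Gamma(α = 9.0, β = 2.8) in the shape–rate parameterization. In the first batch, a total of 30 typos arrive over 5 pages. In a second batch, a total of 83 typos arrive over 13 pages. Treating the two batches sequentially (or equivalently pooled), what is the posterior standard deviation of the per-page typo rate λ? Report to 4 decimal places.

With a Gamma(shape α, rate β) prior, the Poisson likelihood is conjugate: the posterior is Gamma(α + ΣXᵢ, β + n).
After batch 1: Gamma(α+S, β+n) = Gamma(9.0+30, 2.8+5) = Gamma(39.0, 7.8).
After batch 2: Gamma(α+S, β+n) = Gamma(39.0+83, 7.8+13) = Gamma(122.0, 20.8).
SD = √α/β = √122.0/20.8 = 0.5310.

0.5310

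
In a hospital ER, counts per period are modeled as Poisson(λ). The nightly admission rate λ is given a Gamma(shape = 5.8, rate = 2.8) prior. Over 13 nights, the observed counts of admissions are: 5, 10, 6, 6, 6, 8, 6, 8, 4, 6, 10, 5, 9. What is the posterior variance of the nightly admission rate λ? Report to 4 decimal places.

0.3797

With a Gamma(shape α, rate β) prior, the Poisson likelihood is conjugate: the posterior is Gamma(α + ΣXᵢ, β + n).
Sum of counts S = 89 over n = 13 nights.
Posterior: Gamma(α+S, β+n) = Gamma(5.8+89, 2.8+13) = Gamma(94.8, 15.8).
Var = α/β² = 94.8/15.8² = 0.3797.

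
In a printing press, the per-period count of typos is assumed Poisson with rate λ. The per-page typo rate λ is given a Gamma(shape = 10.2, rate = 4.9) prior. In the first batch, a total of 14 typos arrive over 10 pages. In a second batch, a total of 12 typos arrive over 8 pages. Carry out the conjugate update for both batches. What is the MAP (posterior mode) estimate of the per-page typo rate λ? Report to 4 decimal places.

With a Gamma(shape α, rate β) prior, the Poisson likelihood is conjugate: the posterior is Gamma(α + ΣXᵢ, β + n).
After batch 1: Gamma(α+S, β+n) = Gamma(10.2+14, 4.9+10) = Gamma(24.2, 14.9).
After batch 2: Gamma(α+S, β+n) = Gamma(24.2+12, 14.9+8) = Gamma(36.2, 22.9).
Mode of Gamma(α,β) for α≥1 is (α−1)/β = 35.2/22.9 = 1.5371.

1.5371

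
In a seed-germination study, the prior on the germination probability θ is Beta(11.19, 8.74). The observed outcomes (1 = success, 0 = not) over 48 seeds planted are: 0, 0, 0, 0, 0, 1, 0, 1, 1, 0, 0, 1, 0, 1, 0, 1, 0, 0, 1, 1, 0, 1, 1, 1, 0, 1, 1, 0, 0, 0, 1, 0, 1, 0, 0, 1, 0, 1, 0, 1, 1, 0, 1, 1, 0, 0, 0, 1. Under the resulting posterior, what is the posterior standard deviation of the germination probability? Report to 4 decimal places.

0.0602

The Beta prior is conjugate to a Binomial/Bernoulli likelihood; the update adds successes to α and failures to β.
Posterior: Beta(α+k, β+n−k) = Beta(11.19+22, 8.74+26) = Beta(33.19, 34.74).
Var = αβ/((α+β)²(α+β+1)) = 33.19·34.74/(67.93²·68.93) = 0.00362498; SD = √0.00362498 = 0.0602.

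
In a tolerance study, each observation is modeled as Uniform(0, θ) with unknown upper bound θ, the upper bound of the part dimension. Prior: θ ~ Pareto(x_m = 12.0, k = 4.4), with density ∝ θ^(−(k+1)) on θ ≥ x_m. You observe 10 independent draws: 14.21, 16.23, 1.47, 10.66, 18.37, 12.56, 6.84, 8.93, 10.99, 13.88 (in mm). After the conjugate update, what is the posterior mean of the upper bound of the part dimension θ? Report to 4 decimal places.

19.7409

A Pareto(scale x_m, shape k) prior on the upper bound θ of Uniform(0, θ) is conjugate: posterior is Pareto(max(x_m, max xᵢ), k + n).
Sample maximum = 18.37; prior scale x_m = 12.0 → posterior scale = max = 18.37.
Posterior shape = 4.4 + 10 = 14.4.
E[θ|data] = k·x_m/(k−1) = 14.4·18.37/13.4 = 19.7409.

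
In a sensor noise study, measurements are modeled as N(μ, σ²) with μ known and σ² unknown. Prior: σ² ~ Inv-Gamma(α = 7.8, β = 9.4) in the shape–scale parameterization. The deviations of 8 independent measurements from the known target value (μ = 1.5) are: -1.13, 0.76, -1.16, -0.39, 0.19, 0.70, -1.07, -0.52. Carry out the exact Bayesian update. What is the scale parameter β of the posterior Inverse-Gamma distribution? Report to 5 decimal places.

12.04680

With known mean μ and an Inverse-Gamma(α, β) prior on σ², the Normal likelihood is conjugate: posterior is Inv-Gamma(α + n/2, β + Σ(xᵢ−μ)²/2).
Σ(xᵢ−μ)² = (-1.13)² + (0.76)² + (-1.16)² + (-0.39)² + (0.19)² + (0.70)² + (-1.07)² + (-0.52)² = 5.2936.
Posterior: Inv-Gamma(7.8 + 8/2, 9.4 + 5.2936/2) = Inv-Gamma(11.80, 12.04680).
Posterior β = 12.04680.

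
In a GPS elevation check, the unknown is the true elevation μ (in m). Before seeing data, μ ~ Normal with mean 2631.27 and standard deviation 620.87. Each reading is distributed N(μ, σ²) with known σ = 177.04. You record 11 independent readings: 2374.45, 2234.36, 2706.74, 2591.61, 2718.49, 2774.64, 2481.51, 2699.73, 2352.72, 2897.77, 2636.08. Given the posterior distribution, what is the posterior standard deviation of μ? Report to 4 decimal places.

53.1834

For Normal data with known variance σ², a Normal(μ₀, σ₀²) prior on μ is conjugate. Posterior precision = 1/σ₀² + n/σ²; posterior mean is the precision-weighted average of μ₀ and x̄.
σ₀² = 620.87² = 385479.5569, σ² = 177.04² = 31343.1616; σ² + n·σ₀² = 31343.1616 + 11·385479.5569 = 4271618.2875.
Posterior precision = 1/σ₀² + n/σ² = 1/385479.5569 + 11/31343.1616 = (σ² + n·σ₀²)/(σ₀²σ²) = 4271618.2875/(385479.5569·31343.1616); posterior variance σₙ² = σ₀²σ²/(σ² + n·σ₀²) = 385479.5569·31343.1616/4271618.2875 = 2828.470905.
Posterior SD = √σₙ² = √(385479.5569·31343.1616/4271618.2875) = 53.1834.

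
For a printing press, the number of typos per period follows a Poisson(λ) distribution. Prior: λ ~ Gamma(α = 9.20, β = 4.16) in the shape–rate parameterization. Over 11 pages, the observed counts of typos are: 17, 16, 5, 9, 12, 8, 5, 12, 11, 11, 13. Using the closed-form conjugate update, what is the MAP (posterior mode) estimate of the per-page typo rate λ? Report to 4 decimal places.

With a Gamma(shape α, rate β) prior, the Poisson likelihood is conjugate: the posterior is Gamma(α + ΣXᵢ, β + n).
Sum of counts S = 119 over n = 11 pages.
Posterior: Gamma(α+S, β+n) = Gamma(9.20+119, 4.16+11) = Gamma(128.20, 15.16).
Mode of Gamma(α,β) for α≥1 is (α−1)/β = 127.20/15.16 = 8.3905.

8.3905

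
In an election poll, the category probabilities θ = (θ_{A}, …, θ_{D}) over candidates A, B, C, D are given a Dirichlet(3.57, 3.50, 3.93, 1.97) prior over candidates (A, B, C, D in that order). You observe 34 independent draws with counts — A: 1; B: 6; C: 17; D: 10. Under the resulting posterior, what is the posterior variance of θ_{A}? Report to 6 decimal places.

The Dirichlet prior is conjugate to the Multinomial likelihood: each posterior αⱼ = prior αⱼ + observed count nⱼ.
Posterior concentration: (4.57, 9.50, 20.93, 11.97), total = 46.97.
Var[θ_j] = α_j(Σα−α_j)/((Σα)²(Σα+1)) = 4.57·42.40/(46.97²·47.97) = 0.001831.

0.001831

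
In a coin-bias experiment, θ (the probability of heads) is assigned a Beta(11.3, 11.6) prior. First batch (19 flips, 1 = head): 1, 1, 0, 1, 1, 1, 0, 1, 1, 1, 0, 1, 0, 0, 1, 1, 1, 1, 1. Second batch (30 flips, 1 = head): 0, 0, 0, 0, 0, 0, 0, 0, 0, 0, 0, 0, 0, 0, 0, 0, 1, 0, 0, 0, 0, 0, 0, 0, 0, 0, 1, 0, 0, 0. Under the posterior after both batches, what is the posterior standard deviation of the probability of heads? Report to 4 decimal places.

The Beta prior is conjugate to a Binomial/Bernoulli likelihood; the update adds successes to α and failures to β.
After batch 1: Beta(11.3+14, 11.6+5) = Beta(25.3, 16.6).
After batch 2: Beta(25.3+2, 16.6+28) = Beta(27.3, 44.6).
Var = αβ/((α+β)²(α+β+1)) = 27.3·44.6/(71.9²·72.9) = 0.00323082; SD = √0.00323082 = 0.0568.

0.0568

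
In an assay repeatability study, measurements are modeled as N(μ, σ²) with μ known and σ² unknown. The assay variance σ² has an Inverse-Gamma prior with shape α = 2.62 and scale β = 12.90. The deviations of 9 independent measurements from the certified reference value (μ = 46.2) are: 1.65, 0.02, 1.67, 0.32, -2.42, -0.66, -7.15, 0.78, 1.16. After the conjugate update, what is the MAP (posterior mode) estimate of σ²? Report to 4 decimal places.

With known mean μ and an Inverse-Gamma(α, β) prior on σ², the Normal likelihood is conjugate: posterior is Inv-Gamma(α + n/2, β + Σ(xᵢ−μ)²/2).
Σ(xᵢ−μ)² = (1.65)² + (0.02)² + (1.67)² + (0.32)² + (-2.42)² + (-0.66)² + (-7.15)² + (0.78)² + (1.16)² = 64.9827.
Posterior: Inv-Gamma(2.62 + 9/2, 12.90 + 64.9827/2) = Inv-Gamma(7.12, 45.39135).
Mode = β/(α+1) = 45.39135/8.12 = 5.5901.

5.5901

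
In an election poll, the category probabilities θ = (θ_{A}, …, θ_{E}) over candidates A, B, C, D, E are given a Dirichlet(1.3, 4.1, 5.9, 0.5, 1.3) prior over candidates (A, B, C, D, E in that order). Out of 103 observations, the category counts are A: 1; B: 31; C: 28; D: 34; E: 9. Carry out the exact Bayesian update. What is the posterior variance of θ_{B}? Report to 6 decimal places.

0.001801

The Dirichlet prior is conjugate to the Multinomial likelihood: each posterior αⱼ = prior αⱼ + observed count nⱼ.
Posterior concentration: (2.3, 35.1, 33.9, 34.5, 10.3), total = 116.1.
Var[θ_j] = α_j(Σα−α_j)/((Σα)²(Σα+1)) = 35.1·81.0/(116.1²·117.1) = 0.001801.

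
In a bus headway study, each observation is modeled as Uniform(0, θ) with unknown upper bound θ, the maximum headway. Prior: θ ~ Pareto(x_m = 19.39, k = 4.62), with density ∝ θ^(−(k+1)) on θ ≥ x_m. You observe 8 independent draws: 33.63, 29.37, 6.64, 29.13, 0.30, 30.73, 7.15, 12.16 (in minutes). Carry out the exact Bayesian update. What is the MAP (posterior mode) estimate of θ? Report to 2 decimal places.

A Pareto(scale x_m, shape k) prior on the upper bound θ of Uniform(0, θ) is conjugate: posterior is Pareto(max(x_m, max xᵢ), k + n).
Sample maximum = 33.63; prior scale x_m = 19.39 → posterior scale = max = 33.63.
Posterior shape = 4.62 + 8 = 12.62.
The Pareto density is decreasing on [x_m, ∞), so the mode is x_m = 33.63.

33.63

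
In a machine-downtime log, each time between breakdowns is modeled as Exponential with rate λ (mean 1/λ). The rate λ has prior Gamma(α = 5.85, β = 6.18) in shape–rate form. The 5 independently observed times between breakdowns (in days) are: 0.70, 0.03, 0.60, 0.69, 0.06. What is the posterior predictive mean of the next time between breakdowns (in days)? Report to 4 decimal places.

With a Gamma(shape α, rate β) prior on the exponential rate λ, the posterior after n observations with total T = Σxᵢ is Gamma(α+n, β+T).
Sum of observations T = 2.08 days; n = 5.
Posterior: Gamma(5.85+5, 6.18+2.08) = Gamma(10.85, 8.26).
The predictive distribution for the next observation is Lomax; its mean is β/(α−1) = 8.26/9.85 = 0.8386.

0.8386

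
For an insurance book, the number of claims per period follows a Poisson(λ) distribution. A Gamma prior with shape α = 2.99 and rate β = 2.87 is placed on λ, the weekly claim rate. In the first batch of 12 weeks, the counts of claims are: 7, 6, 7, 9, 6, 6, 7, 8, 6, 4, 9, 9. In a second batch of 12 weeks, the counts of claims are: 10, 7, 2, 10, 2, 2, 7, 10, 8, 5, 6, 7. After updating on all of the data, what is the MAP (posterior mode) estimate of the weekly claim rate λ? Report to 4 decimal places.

6.0287

With a Gamma(shape α, rate β) prior, the Poisson likelihood is conjugate: the posterior is Gamma(α + ΣXᵢ, β + n).
Batch 1: sum of counts S = 84 over n = 12 weeks.
After batch 1: Gamma(α+S, β+n) = Gamma(2.99+84, 2.87+12) = Gamma(86.99, 14.87).
Batch 2: sum of counts S = 76 over n = 12 weeks.
After batch 2: Gamma(α+S, β+n) = Gamma(86.99+76, 14.87+12) = Gamma(162.99, 26.87).
Mode of Gamma(α,β) for α≥1 is (α−1)/β = 161.99/26.87 = 6.0287.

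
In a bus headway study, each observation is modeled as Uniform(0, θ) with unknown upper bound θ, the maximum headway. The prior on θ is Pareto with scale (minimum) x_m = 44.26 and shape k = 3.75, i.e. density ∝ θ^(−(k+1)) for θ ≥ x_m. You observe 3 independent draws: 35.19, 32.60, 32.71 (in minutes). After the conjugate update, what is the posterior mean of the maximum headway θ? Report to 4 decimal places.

51.9574

A Pareto(scale x_m, shape k) prior on the upper bound θ of Uniform(0, θ) is conjugate: posterior is Pareto(max(x_m, max xᵢ), k + n).
Sample maximum = 35.19; prior scale x_m = 44.26 → posterior scale = max = 44.26.
Posterior shape = 3.75 + 3 = 6.75.
E[θ|data] = k·x_m/(k−1) = 6.75·44.26/5.75 = 51.9574.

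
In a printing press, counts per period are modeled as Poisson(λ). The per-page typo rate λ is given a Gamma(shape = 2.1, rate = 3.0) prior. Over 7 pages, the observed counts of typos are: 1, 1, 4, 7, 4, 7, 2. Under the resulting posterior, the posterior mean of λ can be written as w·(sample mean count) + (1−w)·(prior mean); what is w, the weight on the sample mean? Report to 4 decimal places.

0.7000

With a Gamma(shape α, rate β) prior, the Poisson likelihood is conjugate: the posterior is Gamma(α + ΣXᵢ, β + n).
Posterior mean = (α₀+S)/(β₀+n) = [n/(β₀+n)]·(S/n) + [β₀/(β₀+n)]·(α₀/β₀), so only n and β₀ enter the weight.
Weight on data w = n/(β₀+n) = 7/(3.0+7) = 7/10.0 = 0.7000.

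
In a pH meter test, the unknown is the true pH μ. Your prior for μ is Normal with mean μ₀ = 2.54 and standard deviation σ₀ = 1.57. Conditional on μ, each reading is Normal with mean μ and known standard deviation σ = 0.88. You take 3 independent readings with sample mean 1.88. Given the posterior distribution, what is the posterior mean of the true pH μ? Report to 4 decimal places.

For Normal data with known variance σ², a Normal(μ₀, σ₀²) prior on μ is conjugate. Posterior precision = 1/σ₀² + n/σ²; posterior mean is the precision-weighted average of μ₀ and x̄.
n·x̄ = 3·1.88 = 5.64.
σ₀² = 1.57² = 2.4649, σ² = 0.88² = 0.7744; σ² + n·σ₀² = 0.7744 + 3·2.4649 = 8.1691.
Posterior mean = (μ₀/σ₀² + n·x̄/σ²)/(1/σ₀² + n/σ²) = (σ²·μ₀ + σ₀²·n·x̄)/(σ² + n·σ₀²) = (0.7744·2.54 + 2.4649·5.64)/8.1691 = 15.869012/8.1691 = 1.9426.

1.9426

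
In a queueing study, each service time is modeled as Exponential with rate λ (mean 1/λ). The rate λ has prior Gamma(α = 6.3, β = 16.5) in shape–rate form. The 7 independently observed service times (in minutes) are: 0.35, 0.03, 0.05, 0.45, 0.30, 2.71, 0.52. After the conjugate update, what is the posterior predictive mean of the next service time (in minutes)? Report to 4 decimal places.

1.7000

With a Gamma(shape α, rate β) prior on the exponential rate λ, the posterior after n observations with total T = Σxᵢ is Gamma(α+n, β+T).
Sum of observations T = 4.41 minutes; n = 7.
Posterior: Gamma(6.3+7, 16.5+4.41) = Gamma(13.3, 20.91).
The predictive distribution for the next observation is Lomax; its mean is β/(α−1) = 20.91/12.3 = 1.7000.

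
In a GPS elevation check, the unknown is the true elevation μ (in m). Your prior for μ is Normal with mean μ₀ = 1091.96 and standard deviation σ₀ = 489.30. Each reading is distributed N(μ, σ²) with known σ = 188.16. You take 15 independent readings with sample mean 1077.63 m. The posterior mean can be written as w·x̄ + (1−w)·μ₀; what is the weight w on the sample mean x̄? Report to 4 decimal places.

0.9902

For Normal data with known variance σ², a Normal(μ₀, σ₀²) prior on μ is conjugate. Posterior precision = 1/σ₀² + n/σ²; posterior mean is the precision-weighted average of μ₀ and x̄.
σ₀² = 489.30² = 239414.49, σ² = 188.16² = 35404.1856. Prior precision 1/σ₀² = 1/239414.49; data precision n/σ² = 15/35404.1856.
w = (n/σ²)/(1/σ₀² + n/σ²) = n·σ₀²/(σ² + n·σ₀²) = 15·239414.49/(35404.1856 + 15·239414.49) = 3591217.35/3626621.5356 = 0.9902.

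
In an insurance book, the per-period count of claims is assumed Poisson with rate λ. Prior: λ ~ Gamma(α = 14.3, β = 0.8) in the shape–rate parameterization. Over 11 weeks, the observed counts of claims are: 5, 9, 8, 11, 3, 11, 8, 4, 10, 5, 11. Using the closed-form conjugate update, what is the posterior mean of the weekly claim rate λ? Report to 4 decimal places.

8.4153

With a Gamma(shape α, rate β) prior, the Poisson likelihood is conjugate: the posterior is Gamma(α + ΣXᵢ, β + n).
Sum of counts S = 85 over n = 11 weeks.
Posterior: Gamma(α+S, β+n) = Gamma(14.3+85, 0.8+11) = Gamma(99.3, 11.8).
Posterior mean = α/β = 99.3/11.8 = 8.4153.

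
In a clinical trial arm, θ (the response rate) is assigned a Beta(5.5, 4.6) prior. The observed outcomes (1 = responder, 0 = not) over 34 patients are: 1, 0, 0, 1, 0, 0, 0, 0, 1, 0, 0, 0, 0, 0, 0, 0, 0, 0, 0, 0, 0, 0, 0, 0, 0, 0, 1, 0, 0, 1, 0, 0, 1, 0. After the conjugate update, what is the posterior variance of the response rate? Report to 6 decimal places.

0.004274

The Beta prior is conjugate to a Binomial/Bernoulli likelihood; the update adds successes to α and failures to β.
Posterior: Beta(α+k, β+n−k) = Beta(5.5+6, 4.6+28) = Beta(11.5, 32.6).
Var = αβ/((α+β)²(α+β+1)) = 11.5·32.6/(44.1²·45.1) = 0.004274.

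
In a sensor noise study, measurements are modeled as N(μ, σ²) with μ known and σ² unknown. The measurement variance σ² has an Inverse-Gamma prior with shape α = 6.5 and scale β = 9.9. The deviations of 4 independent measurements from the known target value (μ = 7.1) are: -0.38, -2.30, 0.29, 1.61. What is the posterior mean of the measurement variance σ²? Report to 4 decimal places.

With known mean μ and an Inverse-Gamma(α, β) prior on σ², the Normal likelihood is conjugate: posterior is Inv-Gamma(α + n/2, β + Σ(xᵢ−μ)²/2).
Σ(xᵢ−μ)² = (-0.38)² + (-2.30)² + (0.29)² + (1.61)² = 8.1106.
Posterior: Inv-Gamma(6.5 + 4/2, 9.9 + 8.1106/2) = Inv-Gamma(8.50, 13.95530).
E[σ²|data] = β/(α−1) = 13.95530/7.50 = 1.8607.

1.8607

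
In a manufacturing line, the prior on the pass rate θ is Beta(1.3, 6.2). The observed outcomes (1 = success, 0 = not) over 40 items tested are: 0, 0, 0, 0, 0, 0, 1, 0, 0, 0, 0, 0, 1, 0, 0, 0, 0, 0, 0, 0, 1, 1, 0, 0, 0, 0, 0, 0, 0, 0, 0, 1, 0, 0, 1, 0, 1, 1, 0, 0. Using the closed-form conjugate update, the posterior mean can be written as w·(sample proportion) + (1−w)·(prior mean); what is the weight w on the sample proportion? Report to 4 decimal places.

The Beta prior is conjugate to a Binomial/Bernoulli likelihood; the update adds successes to α and failures to β.
Posterior mean = (α₀+k)/(α₀+β₀+n) = [n/(α₀+β₀+n)]·(k/n) + [(α₀+β₀)/(α₀+β₀+n)]·α₀/(α₀+β₀), so only n and the prior enter the weight.
The weight on the data is w = n/(α₀+β₀+n) = 40/(1.3+6.2+40) = 40/47.5 = 0.8421.

0.8421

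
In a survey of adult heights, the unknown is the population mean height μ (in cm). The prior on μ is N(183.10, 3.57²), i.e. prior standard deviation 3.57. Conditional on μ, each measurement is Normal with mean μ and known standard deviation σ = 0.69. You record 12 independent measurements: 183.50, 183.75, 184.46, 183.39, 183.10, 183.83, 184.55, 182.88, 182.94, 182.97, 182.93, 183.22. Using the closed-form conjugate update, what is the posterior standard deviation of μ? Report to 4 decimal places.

For Normal data with known variance σ², a Normal(μ₀, σ₀²) prior on μ is conjugate. Posterior precision = 1/σ₀² + n/σ²; posterior mean is the precision-weighted average of μ₀ and x̄.
σ₀² = 3.57² = 12.7449, σ² = 0.69² = 0.4761; σ² + n·σ₀² = 0.4761 + 12·12.7449 = 153.4149.
Posterior precision = 1/σ₀² + n/σ² = 1/12.7449 + 12/0.4761 = (σ² + n·σ₀²)/(σ₀²σ²) = 153.4149/(12.7449·0.4761); posterior variance σₙ² = σ₀²σ²/(σ² + n·σ₀²) = 12.7449·0.4761/153.4149 = 0.039552.
Posterior SD = √σₙ² = √(12.7449·0.4761/153.4149) = 0.1989.

0.1989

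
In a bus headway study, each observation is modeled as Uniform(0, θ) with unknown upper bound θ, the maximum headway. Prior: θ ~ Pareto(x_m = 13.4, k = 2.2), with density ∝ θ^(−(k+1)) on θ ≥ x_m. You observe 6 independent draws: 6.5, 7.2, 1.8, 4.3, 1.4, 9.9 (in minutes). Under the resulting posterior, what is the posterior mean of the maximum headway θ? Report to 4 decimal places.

A Pareto(scale x_m, shape k) prior on the upper bound θ of Uniform(0, θ) is conjugate: posterior is Pareto(max(x_m, max xᵢ), k + n).
Sample maximum = 9.9; prior scale x_m = 13.4 → posterior scale = max = 13.4.
Posterior shape = 2.2 + 6 = 8.2.
E[θ|data] = k·x_m/(k−1) = 8.2·13.4/7.2 = 15.2611.

15.2611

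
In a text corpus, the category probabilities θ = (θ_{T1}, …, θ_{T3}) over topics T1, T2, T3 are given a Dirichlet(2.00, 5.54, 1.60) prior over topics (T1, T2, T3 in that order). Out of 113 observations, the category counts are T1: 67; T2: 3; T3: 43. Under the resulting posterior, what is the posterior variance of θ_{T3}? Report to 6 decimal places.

The Dirichlet prior is conjugate to the Multinomial likelihood: each posterior αⱼ = prior αⱼ + observed count nⱼ.
Posterior concentration: (69.00, 8.54, 44.60), total = 122.14.
Var[θ_j] = α_j(Σα−α_j)/((Σα)²(Σα+1)) = 44.60·77.54/(122.14²·123.14) = 0.001883.

0.001883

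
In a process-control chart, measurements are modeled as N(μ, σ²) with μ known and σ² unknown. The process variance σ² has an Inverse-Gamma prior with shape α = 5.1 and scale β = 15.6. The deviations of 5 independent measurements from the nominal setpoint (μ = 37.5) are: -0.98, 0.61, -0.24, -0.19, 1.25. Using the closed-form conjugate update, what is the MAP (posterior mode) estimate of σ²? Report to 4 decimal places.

With known mean μ and an Inverse-Gamma(α, β) prior on σ², the Normal likelihood is conjugate: posterior is Inv-Gamma(α + n/2, β + Σ(xᵢ−μ)²/2).
Σ(xᵢ−μ)² = (-0.98)² + (0.61)² + (-0.24)² + (-0.19)² + (1.25)² = 2.9887.
Posterior: Inv-Gamma(5.1 + 5/2, 15.6 + 2.9887/2) = Inv-Gamma(7.60, 17.09435).
Mode = β/(α+1) = 17.09435/8.60 = 1.9877.

1.9877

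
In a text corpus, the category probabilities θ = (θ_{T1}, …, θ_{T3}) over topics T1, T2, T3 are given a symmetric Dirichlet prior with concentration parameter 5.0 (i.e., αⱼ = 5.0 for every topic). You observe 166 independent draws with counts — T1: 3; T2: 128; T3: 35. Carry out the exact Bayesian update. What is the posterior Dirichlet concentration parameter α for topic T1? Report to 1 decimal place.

8.0

The Dirichlet prior is conjugate to the Multinomial likelihood: each posterior αⱼ = prior αⱼ + observed count nⱼ.
Posterior concentration: (8.0, 133.0, 40.0), total = 181.0.
α_{T1} = 5.0 + 3 = 8.0.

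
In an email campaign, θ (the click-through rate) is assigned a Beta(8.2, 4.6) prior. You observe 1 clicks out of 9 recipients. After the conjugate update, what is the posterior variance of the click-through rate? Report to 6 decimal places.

The Beta prior is conjugate to a Binomial/Bernoulli likelihood; the update adds successes to α and failures to β.
Posterior: Beta(α+k, β+n−k) = Beta(8.2+1, 4.6+8) = Beta(9.2, 12.6).
Var = αβ/((α+β)²(α+β+1)) = 9.2·12.6/(21.8²·22.8) = 0.010698.

0.010698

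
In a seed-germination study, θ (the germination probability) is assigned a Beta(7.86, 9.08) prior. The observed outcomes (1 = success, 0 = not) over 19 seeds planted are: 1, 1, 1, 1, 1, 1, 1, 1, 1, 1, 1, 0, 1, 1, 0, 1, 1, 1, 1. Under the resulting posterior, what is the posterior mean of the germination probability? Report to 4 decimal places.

The Beta prior is conjugate to a Binomial/Bernoulli likelihood; the update adds successes to α and failures to β.
Posterior: Beta(α+k, β+n−k) = Beta(7.86+17, 9.08+2) = Beta(24.86, 11.08).
Posterior mean = α/(α+β) = 24.86/35.94 = 0.6917.

0.6917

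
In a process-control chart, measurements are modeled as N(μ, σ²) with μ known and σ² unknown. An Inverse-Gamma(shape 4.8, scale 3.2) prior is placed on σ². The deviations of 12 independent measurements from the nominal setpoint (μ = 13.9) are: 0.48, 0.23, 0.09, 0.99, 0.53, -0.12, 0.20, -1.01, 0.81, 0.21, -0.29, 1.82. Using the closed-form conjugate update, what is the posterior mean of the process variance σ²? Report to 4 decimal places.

0.6696

With known mean μ and an Inverse-Gamma(α, β) prior on σ², the Normal likelihood is conjugate: posterior is Inv-Gamma(α + n/2, β + Σ(xᵢ−μ)²/2).
Σ(xᵢ−μ)² = (0.48)² + (0.23)² + (0.09)² + (0.99)² + (0.53)² + (-0.12)² + (0.20)² + (-1.01)² + (0.81)² + (0.21)² + (-0.29)² + (1.82)² = 6.7236.
Posterior: Inv-Gamma(4.8 + 12/2, 3.2 + 6.7236/2) = Inv-Gamma(10.80, 6.56180).
E[σ²|data] = β/(α−1) = 6.56180/9.80 = 0.6696.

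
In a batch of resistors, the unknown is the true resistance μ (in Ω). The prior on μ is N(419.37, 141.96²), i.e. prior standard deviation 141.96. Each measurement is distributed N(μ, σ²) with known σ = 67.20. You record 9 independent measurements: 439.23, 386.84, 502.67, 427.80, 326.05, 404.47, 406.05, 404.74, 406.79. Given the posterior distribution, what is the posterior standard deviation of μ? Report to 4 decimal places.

For Normal data with known variance σ², a Normal(μ₀, σ₀²) prior on μ is conjugate. Posterior precision = 1/σ₀² + n/σ²; posterior mean is the precision-weighted average of μ₀ and x̄.
σ₀² = 141.96² = 20152.6416, σ² = 67.20² = 4515.84; σ² + n·σ₀² = 4515.84 + 9·20152.6416 = 185889.6144.
Posterior precision = 1/σ₀² + n/σ² = 1/20152.6416 + 9/4515.84 = (σ² + n·σ₀²)/(σ₀²σ²) = 185889.6144/(20152.6416·4515.84); posterior variance σₙ² = σ₀²σ²/(σ² + n·σ₀²) = 20152.6416·4515.84/185889.6144 = 489.570681.
Posterior SD = √σₙ² = √(20152.6416·4515.84/185889.6144) = 22.1262.

22.1262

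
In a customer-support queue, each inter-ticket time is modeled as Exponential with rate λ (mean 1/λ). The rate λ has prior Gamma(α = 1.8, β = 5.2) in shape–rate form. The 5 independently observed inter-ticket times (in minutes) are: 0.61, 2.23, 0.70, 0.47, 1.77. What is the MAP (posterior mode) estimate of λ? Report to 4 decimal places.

0.5282

With a Gamma(shape α, rate β) prior on the exponential rate λ, the posterior after n observations with total T = Σxᵢ is Gamma(α+n, β+T).
Sum of observations T = 5.78 minutes; n = 5.
Posterior: Gamma(1.8+5, 5.2+5.78) = Gamma(6.8, 10.98).
Mode = (α−1)/β = 0.5282.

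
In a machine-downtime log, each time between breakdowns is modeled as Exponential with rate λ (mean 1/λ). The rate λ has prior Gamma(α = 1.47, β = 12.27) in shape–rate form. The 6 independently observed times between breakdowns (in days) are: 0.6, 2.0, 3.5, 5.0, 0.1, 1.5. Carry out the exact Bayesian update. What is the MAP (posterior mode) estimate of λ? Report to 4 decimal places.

0.2591

With a Gamma(shape α, rate β) prior on the exponential rate λ, the posterior after n observations with total T = Σxᵢ is Gamma(α+n, β+T).
Sum of observations T = 12.7 days; n = 6.
Posterior: Gamma(1.47+6, 12.27+12.7) = Gamma(7.47, 24.97).
Mode = (α−1)/β = 0.2591.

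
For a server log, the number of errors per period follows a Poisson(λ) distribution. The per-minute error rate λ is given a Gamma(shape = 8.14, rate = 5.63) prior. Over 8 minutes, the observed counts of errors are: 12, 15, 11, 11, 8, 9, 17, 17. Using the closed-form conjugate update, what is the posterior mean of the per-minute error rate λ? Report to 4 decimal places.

7.9340

With a Gamma(shape α, rate β) prior, the Poisson likelihood is conjugate: the posterior is Gamma(α + ΣXᵢ, β + n).
Sum of counts S = 100 over n = 8 minutes.
Posterior: Gamma(α+S, β+n) = Gamma(8.14+100, 5.63+8) = Gamma(108.14, 13.63).
Posterior mean = α/β = 108.14/13.63 = 7.9340.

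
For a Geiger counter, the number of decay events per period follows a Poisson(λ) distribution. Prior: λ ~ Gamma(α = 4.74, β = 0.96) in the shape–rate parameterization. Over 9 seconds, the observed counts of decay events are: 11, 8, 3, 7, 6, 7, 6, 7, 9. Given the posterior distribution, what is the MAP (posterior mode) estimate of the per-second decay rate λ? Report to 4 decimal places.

6.8012

With a Gamma(shape α, rate β) prior, the Poisson likelihood is conjugate: the posterior is Gamma(α + ΣXᵢ, β + n).
Sum of counts S = 64 over n = 9 seconds.
Posterior: Gamma(α+S, β+n) = Gamma(4.74+64, 0.96+9) = Gamma(68.74, 9.96).
Mode of Gamma(α,β) for α≥1 is (α−1)/β = 67.74/9.96 = 6.8012.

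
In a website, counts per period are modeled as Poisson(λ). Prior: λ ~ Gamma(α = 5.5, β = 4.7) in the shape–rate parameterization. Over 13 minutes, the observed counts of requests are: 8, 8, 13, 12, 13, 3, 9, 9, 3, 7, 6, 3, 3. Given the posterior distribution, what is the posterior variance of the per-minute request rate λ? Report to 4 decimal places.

With a Gamma(shape α, rate β) prior, the Poisson likelihood is conjugate: the posterior is Gamma(α + ΣXᵢ, β + n).
Sum of counts S = 97 over n = 13 minutes.
Posterior: Gamma(α+S, β+n) = Gamma(5.5+97, 4.7+13) = Gamma(102.5, 17.7).
Var = α/β² = 102.5/17.7² = 0.3272.

0.3272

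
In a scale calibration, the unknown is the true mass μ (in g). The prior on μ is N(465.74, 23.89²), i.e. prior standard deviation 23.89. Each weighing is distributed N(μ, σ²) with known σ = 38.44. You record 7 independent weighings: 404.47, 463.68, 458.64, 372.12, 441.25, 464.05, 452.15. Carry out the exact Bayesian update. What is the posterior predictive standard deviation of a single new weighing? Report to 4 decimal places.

40.3947

For Normal data with known variance σ², a Normal(μ₀, σ₀²) prior on μ is conjugate. Posterior precision = 1/σ₀² + n/σ²; posterior mean is the precision-weighted average of μ₀ and x̄.
σ₀² = 23.89² = 570.7321, σ² = 38.44² = 1477.6336; σ² + n·σ₀² = 1477.6336 + 7·570.7321 = 5472.7583.
Posterior precision = 1/σ₀² + n/σ² = 1/570.7321 + 7/1477.6336 = (σ² + n·σ₀²)/(σ₀²σ²) = 5472.7583/(570.7321·1477.6336); posterior variance σₙ² = σ₀²σ²/(σ² + n·σ₀²) = 570.7321·1477.6336/5472.7583 = 154.096505.
Predictive variance for one new observation = σₙ² + σ² = 570.7321·1477.6336/5472.7583 + 1477.6336 = σ²·(σ₀² + 5472.7583)/5472.7583 = 1477.6336·6043.4904/5472.7583 = 1631.730105; SD = √(1477.6336·6043.4904/5472.7583) = 40.3947.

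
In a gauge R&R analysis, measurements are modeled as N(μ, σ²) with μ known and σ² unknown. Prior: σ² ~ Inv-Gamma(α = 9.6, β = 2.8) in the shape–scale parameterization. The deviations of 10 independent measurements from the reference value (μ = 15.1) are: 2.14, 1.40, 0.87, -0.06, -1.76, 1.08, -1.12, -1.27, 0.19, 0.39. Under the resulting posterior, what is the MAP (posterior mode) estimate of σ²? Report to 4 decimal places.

With known mean μ and an Inverse-Gamma(α, β) prior on σ², the Normal likelihood is conjugate: posterior is Inv-Gamma(α + n/2, β + Σ(xᵢ−μ)²/2).
Σ(xᵢ−μ)² = (2.14)² + (1.40)² + (0.87)² + (-0.06)² + (-1.76)² + (1.08)² + (-1.12)² + (-1.27)² + (0.19)² + (0.39)² = 14.6196.
Posterior: Inv-Gamma(9.6 + 10/2, 2.8 + 14.6196/2) = Inv-Gamma(14.60, 10.10980).
Mode = β/(α+1) = 10.10980/15.60 = 0.6481.

0.6481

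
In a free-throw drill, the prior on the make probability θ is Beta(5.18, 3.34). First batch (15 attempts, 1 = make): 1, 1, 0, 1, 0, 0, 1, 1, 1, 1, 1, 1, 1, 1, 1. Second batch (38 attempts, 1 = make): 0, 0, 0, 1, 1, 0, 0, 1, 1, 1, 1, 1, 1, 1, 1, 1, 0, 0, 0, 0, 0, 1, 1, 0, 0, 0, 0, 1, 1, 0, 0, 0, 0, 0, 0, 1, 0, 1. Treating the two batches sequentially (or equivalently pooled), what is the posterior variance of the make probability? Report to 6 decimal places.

0.003949

The Beta prior is conjugate to a Binomial/Bernoulli likelihood; the update adds successes to α and failures to β.
After batch 1: Beta(5.18+12, 3.34+3) = Beta(17.18, 6.34).
After batch 2: Beta(17.18+17, 6.34+21) = Beta(34.18, 27.34).
Var = αβ/((α+β)²(α+β+1)) = 34.18·27.34/(61.52²·62.52) = 0.003949.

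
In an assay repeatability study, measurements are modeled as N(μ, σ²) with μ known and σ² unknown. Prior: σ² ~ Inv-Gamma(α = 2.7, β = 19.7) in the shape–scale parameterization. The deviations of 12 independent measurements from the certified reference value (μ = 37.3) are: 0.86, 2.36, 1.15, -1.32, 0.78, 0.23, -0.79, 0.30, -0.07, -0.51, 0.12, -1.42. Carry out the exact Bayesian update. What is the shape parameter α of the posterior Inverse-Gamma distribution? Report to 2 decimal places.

8.70

With known mean μ and an Inverse-Gamma(α, β) prior on σ², the Normal likelihood is conjugate: posterior is Inv-Gamma(α + n/2, β + Σ(xᵢ−μ)²/2).
Σ(xᵢ−μ)² = (0.86)² + (2.36)² + (1.15)² + (-1.32)² + (0.78)² + (0.23)² + (-0.79)² + (0.30)² + (-0.07)² + (-0.51)² + (0.12)² + (-1.42)² = 13.0453.
Posterior: Inv-Gamma(2.7 + 12/2, 19.7 + 13.0453/2) = Inv-Gamma(8.70, 26.22265).
Posterior α = 8.70.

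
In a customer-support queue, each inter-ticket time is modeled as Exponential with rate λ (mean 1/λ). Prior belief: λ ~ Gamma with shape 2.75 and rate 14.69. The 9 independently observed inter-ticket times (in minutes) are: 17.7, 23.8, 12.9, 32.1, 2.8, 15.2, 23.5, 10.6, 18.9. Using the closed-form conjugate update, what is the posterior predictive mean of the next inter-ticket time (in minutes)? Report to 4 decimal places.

With a Gamma(shape α, rate β) prior on the exponential rate λ, the posterior after n observations with total T = Σxᵢ is Gamma(α+n, β+T).
Sum of observations T = 157.5 minutes; n = 9.
Posterior: Gamma(2.75+9, 14.69+157.5) = Gamma(11.75, 172.19).
The predictive distribution for the next observation is Lomax; its mean is β/(α−1) = 172.19/10.75 = 16.0177.

16.0177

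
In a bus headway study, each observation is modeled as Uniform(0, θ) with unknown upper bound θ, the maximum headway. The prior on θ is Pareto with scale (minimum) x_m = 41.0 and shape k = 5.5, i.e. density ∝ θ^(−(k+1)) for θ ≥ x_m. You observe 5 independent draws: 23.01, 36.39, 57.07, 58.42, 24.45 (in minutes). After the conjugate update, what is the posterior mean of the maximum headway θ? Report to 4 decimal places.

64.5695

A Pareto(scale x_m, shape k) prior on the upper bound θ of Uniform(0, θ) is conjugate: posterior is Pareto(max(x_m, max xᵢ), k + n).
Sample maximum = 58.42; prior scale x_m = 41.0 → posterior scale = max = 58.42.
Posterior shape = 5.5 + 5 = 10.5.
E[θ|data] = k·x_m/(k−1) = 10.5·58.42/9.5 = 64.5695.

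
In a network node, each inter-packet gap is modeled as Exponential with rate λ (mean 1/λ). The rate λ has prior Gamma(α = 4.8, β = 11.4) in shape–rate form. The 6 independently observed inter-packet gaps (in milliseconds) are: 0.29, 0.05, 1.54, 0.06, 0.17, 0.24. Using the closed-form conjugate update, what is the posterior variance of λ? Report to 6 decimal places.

With a Gamma(shape α, rate β) prior on the exponential rate λ, the posterior after n observations with total T = Σxᵢ is Gamma(α+n, β+T).
Sum of observations T = 2.35 milliseconds; n = 6.
Posterior: Gamma(4.8+6, 11.4+2.35) = Gamma(10.8, 13.75).
Var = α/β² = 0.057124.

0.057124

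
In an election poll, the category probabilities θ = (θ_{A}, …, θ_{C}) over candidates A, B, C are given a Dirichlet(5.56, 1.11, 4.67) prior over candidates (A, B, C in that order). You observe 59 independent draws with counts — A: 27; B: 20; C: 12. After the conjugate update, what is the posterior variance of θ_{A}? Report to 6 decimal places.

The Dirichlet prior is conjugate to the Multinomial likelihood: each posterior αⱼ = prior αⱼ + observed count nⱼ.
Posterior concentration: (32.56, 21.11, 16.67), total = 70.34.
Var[θ_j] = α_j(Σα−α_j)/((Σα)²(Σα+1)) = 32.56·37.78/(70.34²·71.34) = 0.003485.

0.003485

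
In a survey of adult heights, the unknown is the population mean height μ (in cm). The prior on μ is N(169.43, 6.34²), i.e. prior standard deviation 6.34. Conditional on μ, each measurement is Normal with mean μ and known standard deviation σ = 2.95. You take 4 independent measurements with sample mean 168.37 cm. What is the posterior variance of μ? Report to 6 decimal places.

For Normal data with known variance σ², a Normal(μ₀, σ₀²) prior on μ is conjugate. Posterior precision = 1/σ₀² + n/σ²; posterior mean is the precision-weighted average of μ₀ and x̄.
σ₀² = 6.34² = 40.1956, σ² = 2.95² = 8.7025; σ² + n·σ₀² = 8.7025 + 4·40.1956 = 169.4849.
Posterior precision = 1/σ₀² + n/σ² = 1/40.1956 + 4/8.7025 = (σ² + n·σ₀²)/(σ₀²σ²) = 169.4849/(40.1956·8.7025); posterior variance σₙ² = σ₀²σ²/(σ² + n·σ₀²) = 40.1956·8.7025/169.4849 = 2.063914.

2.063914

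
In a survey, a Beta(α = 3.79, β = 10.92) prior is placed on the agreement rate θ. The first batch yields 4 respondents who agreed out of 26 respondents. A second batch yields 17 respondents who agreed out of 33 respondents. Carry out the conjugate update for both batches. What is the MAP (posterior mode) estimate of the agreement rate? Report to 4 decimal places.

The Beta prior is conjugate to a Binomial/Bernoulli likelihood; the update adds successes to α and failures to β.
After batch 1: Beta(3.79+4, 10.92+22) = Beta(7.79, 32.92).
After batch 2: Beta(7.79+17, 32.92+16) = Beta(24.79, 48.92).
Mode of Beta(a,b) for a,b>1 is (a−1)/(a+b−2) = 23.79/71.71 = 0.3318.

0.3318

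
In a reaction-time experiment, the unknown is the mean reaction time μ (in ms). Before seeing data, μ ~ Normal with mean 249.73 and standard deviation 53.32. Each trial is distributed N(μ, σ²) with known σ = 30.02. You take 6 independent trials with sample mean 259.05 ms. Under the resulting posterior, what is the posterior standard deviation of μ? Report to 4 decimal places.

For Normal data with known variance σ², a Normal(μ₀, σ₀²) prior on μ is conjugate. Posterior precision = 1/σ₀² + n/σ²; posterior mean is the precision-weighted average of μ₀ and x̄.
σ₀² = 53.32² = 2843.0224, σ² = 30.02² = 901.2004; σ² + n·σ₀² = 901.2004 + 6·2843.0224 = 17959.3348.
Posterior precision = 1/σ₀² + n/σ² = 1/2843.0224 + 6/901.2004 = (σ² + n·σ₀²)/(σ₀²σ²) = 17959.3348/(2843.0224·901.2004); posterior variance σₙ² = σ₀²σ²/(σ² + n·σ₀²) = 2843.0224·901.2004/17959.3348 = 142.663019.
Posterior SD = √σₙ² = √(2843.0224·901.2004/17959.3348) = 11.9442.

11.9442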